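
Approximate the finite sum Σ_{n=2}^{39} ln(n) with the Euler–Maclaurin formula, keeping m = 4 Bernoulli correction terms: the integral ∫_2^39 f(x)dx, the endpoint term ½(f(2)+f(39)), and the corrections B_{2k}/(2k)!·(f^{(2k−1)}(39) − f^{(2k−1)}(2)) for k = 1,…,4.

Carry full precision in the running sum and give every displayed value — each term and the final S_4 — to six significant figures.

The integral term ∫_2^39 ln(x) dx = 104.493.
½[f(2) + f(39)] = ½[0.693147 + 3.66356] = 2.17835.
Running total after boundary: 106.671.
k=1: B_{2}/(2)! × [f^{(1)}(39) − f^{(1)}(2)] = 1/12 × (0.0256410 − 0.500000) = -0.0395299.
After k=1: 106.631.
k=2: B_{4}/(4)! × [f^{(3)}(39) − f^{(3)}(2)] = −1/720 × (3.37160e-05 − 0.250000) = 0.000347175.
After k=2: 106.632.
k=3: B_{6}/(6)! × [f^{(5)}(39) − f^{(5)}(2)] = 1/30240 × (2.66004e-07 − 0.750000) = -2.48016e-05.
After k=3: 106.632.
k=4: B_{8}/(8)! × [f^{(7)}(39) − f^{(7)}(2)] = −1/1209600 × (5.24663e-09 − 5.62500) = 4.65030e-06.

S_4 ≈ 106.632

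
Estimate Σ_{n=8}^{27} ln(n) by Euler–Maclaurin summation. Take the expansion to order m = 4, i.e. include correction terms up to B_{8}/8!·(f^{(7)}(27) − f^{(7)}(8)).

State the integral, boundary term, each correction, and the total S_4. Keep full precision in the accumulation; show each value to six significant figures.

Integral: ∫_8^27 ln(x) dx = 53.3521.
Boundary: ½(f(8) + f(27)) = ½(2.07944 + 3.29584) = 2.68764.
So far: 56.0397.
Order-1 term: 1/12 · (0.0370370 − 0.125000) = -0.00733025.
Partial sum through k=1: 56.0324.
Order-2 term: −1/720 · (0.000101611 − 0.00390625) = 5.28422e-06.
Partial sum through k=2: 56.0324.
Order-3 term: 1/30240 · (1.67260e-06 − 0.000732422) = -2.41650e-08.
Partial sum through k=3: 56.0324.
Order-4 term: −1/1209600 · (6.88313e-08 − 0.000343323) = 2.83775e-10.

S_4 ≈ 56.0324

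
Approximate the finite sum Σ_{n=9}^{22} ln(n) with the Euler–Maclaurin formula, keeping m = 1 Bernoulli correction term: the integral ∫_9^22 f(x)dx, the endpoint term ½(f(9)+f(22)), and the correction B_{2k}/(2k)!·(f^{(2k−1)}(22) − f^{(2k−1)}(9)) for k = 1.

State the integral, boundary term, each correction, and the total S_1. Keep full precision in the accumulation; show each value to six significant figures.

S_1 ≈ 37.8666

The integral term ∫_9^22 ln(x) dx = 35.2279.
½[f(9) + f(22)] = ½[2.19722 + 3.09104] = 2.64413.
So far: 37.8720.
Order-1 term: 1/12 · (0.0454545 − 0.111111) = -0.00547138.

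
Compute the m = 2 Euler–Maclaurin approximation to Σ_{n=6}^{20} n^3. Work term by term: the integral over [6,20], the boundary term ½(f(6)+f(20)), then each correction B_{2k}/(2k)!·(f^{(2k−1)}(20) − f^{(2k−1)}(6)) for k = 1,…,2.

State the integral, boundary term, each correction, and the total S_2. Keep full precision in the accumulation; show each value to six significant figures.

∫_6^20 x^3 dx evaluates to 39676.0.
Boundary: ½(f(6) + f(20)) = ½(216.000 + 8000.00) = 4108.00.
Running total after boundary: 43784.0.
Order-1 term: 1/12 · (1200.00 − 108.000) = 91.0000.
Partial sum through k=1: 43875.0.
Order-2 term: −1/720 · (6.00000 − 6.00000) = 0.00000.

S_2 ≈ 43875.0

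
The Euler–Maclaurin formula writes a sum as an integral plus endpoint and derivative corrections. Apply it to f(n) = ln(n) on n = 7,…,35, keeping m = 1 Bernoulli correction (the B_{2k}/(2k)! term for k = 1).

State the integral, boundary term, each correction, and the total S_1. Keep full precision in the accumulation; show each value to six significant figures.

Integral: ∫_7^35 ln(x) dx = 82.8158.
½[f(7) + f(35)] = ½[1.94591 + 3.55535] = 2.75063.
Integral + boundary = 85.5664.
k=1: B_{2}/(2)! × [f^{(1)}(35) − f^{(1)}(7)] = 1/12 × (0.0285714 − 0.142857) = -0.00952381.

S_1 ≈ 85.5569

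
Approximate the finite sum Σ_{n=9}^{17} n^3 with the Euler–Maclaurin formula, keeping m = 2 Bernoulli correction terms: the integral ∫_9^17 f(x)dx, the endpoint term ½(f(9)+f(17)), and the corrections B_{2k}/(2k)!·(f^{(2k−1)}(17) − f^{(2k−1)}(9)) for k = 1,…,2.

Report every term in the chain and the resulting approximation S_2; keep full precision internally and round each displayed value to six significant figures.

Integral: ∫_9^17 x^3 dx = 19240.0.
½[f(9) + f(17)] = ½[729.000 + 4913.00] = 2821.00.
Running total after boundary: 22061.0.
Order-1 term: 1/12 · (867.000 − 243.000) = 52.0000.
After k=1: 22113.0.
Order-2 term: −1/720 · (6.00000 − 6.00000) = 0.00000.

S_2 ≈ 22113.0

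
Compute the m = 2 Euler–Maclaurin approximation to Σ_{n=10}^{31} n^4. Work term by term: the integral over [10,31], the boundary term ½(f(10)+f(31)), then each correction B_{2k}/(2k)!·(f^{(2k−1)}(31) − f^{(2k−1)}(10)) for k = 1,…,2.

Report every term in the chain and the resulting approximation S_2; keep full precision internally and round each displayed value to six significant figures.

S_2 ≈ 6.18219e+06

Integral: ∫_10^31 x^4 dx = 5.70583e+06.
Boundary: ½(f(10) + f(31)) = ½(10000.0 + 923521) = 466760.
So far: 6.17259e+06.
Order-1 term: 1/12 · (119164 − 4000.00) = 9597.00.
After k=1: 6.18219e+06.
Order-2 term: −1/720 · (744.000 − 240.000) = -0.700000.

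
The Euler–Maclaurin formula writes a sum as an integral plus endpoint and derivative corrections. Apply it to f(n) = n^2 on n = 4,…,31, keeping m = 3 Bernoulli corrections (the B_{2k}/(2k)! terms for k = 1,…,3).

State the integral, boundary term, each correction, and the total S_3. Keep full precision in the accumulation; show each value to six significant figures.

S_3 ≈ 10402.0

Integral: ∫_4^31 x^2 dx = 9909.00.
Boundary: ½(f(4) + f(31)) = ½(16.0000 + 961.000) = 488.500.
Running total after boundary: 10397.5.
k=1: B_{2}/(2)! × [f^{(1)}(31) − f^{(1)}(4)] = 1/12 × (62.0000 − 8.00000) = 4.50000.
After k=1: 10402.0.
k=2: B_{4}/(4)! × [f^{(3)}(31) − f^{(3)}(4)] = −1/720 × (0.00000 − 0.00000) = 0.00000.
After k=2: 10402.0.
k=3: B_{6}/(6)! × [f^{(5)}(31) − f^{(5)}(4)] = 1/30240 × (0.00000 − 0.00000) = 0.00000.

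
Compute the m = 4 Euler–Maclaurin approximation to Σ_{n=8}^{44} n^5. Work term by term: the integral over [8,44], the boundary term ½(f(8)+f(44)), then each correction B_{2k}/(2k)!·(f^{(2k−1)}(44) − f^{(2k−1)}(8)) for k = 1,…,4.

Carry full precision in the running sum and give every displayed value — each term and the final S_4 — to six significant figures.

The integral term ∫_8^44 x^5 dx = 1.20934e+09.
½[f(8) + f(44)] = ½[32768.0 + 1.64916e+08] = 8.24745e+07.
Running total after boundary: 1.29182e+09.
Correction k=1: B_{2}/2! · (f^{(1)}(44) − f^{(1)}(8)) = 1/12 · (1.87405e+07 − 20480.0) = 1.56000e+06.
Partial sum through k=1: 1.29338e+09.
Correction k=2: B_{4}/4! · (f^{(3)}(44) − f^{(3)}(8)) = −1/720 · (116160 − 3840.00) = -156.000.
Partial sum through k=2: 1.29338e+09.
Correction k=3: B_{6}/6! · (f^{(5)}(44) − f^{(5)}(8)) = 1/30240 · (120.000 − 120.000) = 0.00000.
Partial sum through k=3: 1.29338e+09.
Correction k=4: B_{8}/8! · (f^{(7)}(44) − f^{(7)}(8)) = −1/1209600 · (0.00000 − 0.00000) = 0.00000.

S_4 ≈ 1.29338e+09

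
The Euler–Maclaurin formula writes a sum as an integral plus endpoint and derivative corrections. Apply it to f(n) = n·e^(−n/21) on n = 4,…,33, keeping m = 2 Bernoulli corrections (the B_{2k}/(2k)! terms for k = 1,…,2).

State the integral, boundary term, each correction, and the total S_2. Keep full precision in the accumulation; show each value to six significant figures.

∫_4^33 x·e^(−x/21) dx evaluates to 198.360.
½[f(4) + f(33)] = ½[3.30626 + 6.85569] = 5.08098.
So far: 203.441.
Correction k=1: B_{2}/2! · (f^{(1)}(33) − f^{(1)}(4)) = 1/12 · (-0.118713 − 0.669124) = -0.0656531.
After k=1: 203.376.
Correction k=2: B_{4}/4! · (f^{(3)}(33) − f^{(3)}(4)) = −1/720 · (0.000672978 − 0.00526588) = 6.37904e-06.

S_2 ≈ 203.376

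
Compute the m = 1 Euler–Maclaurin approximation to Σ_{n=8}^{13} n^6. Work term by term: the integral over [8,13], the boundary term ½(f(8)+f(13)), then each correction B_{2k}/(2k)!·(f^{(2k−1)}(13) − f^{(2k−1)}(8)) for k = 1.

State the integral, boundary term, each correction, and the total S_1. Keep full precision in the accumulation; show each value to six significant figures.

The integral term ∫_8^13 x^6 dx = 8.66448e+06.
Endpoint term: (f(8) + f(13))/2 = (262144 + 4.82681e+06)/2 = 2.54448e+06.
Integral + boundary = 1.12090e+07.
Order-1 term: 1/12 · (2.22776e+06 − 196608) = 169262.

S_1 ≈ 1.13782e+07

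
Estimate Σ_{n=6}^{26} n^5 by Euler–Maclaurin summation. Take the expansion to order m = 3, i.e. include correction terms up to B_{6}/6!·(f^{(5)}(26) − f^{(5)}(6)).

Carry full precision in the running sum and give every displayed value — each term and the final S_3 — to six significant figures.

S_3 ≈ 5.76126e+07

∫_6^26 x^5 dx evaluates to 5.14782e+07.
½[f(6) + f(26)] = ½[7776.00 + 1.18814e+07] = 5.94458e+06.
Running total after boundary: 5.74228e+07.
k=1: B_{2}/(2)! × [f^{(1)}(26) − f^{(1)}(6)] = 1/12 × (2.28488e+06 − 6480.00) = 189867.
Running total after k=1: 5.76126e+07.
k=2: B_{4}/(4)! × [f^{(3)}(26) − f^{(3)}(6)] = −1/720 × (40560.0 − 2160.00) = -53.3333.
Running total after k=2: 5.76126e+07.
k=3: B_{6}/(6)! × [f^{(5)}(26) − f^{(5)}(6)] = 1/30240 × (120.000 − 120.000) = 0.00000.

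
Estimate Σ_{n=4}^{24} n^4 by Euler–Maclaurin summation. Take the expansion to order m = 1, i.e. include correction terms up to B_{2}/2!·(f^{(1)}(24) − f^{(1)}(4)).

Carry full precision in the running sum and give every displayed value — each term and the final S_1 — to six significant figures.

S_1 ≈ 1.76292e+06

∫_4^24 x^4 dx evaluates to 1.59232e+06.
Boundary: ½(f(4) + f(24)) = ½(256.000 + 331776) = 166016.
So far: 1.75834e+06.
Correction k=1: B_{2}/2! · (f^{(1)}(24) − f^{(1)}(4)) = 1/12 · (55296.0 − 256.000) = 4586.67.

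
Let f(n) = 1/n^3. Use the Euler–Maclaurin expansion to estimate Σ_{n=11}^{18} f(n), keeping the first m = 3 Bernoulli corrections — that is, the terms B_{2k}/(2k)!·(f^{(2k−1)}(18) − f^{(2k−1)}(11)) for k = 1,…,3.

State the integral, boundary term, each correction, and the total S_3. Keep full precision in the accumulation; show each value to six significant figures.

Integral: ∫_11^18 1/x^3 dx = 0.00258902.
Endpoint term: (f(11) + f(18))/2 = (0.000751315 + 0.000171468)/2 = 0.000461391.
Running total after boundary: 0.00305041.
Correction k=1: B_{2}/2! · (f^{(1)}(18) − f^{(1)}(11)) = 1/12 · (-2.85780e-05 − (-0.000204904)) = 1.46938e-05.
After k=1: 0.00306511.
Correction k=2: B_{4}/4! · (f^{(3)}(18) − f^{(3)}(11)) = −1/720 · (-1.76407e-06 − (-3.38684e-05)) = -4.45894e-08.
After k=2: 0.00306506.
Correction k=3: B_{6}/6! · (f^{(5)}(18) − f^{(5)}(11)) = 1/30240 · (-2.28676e-07 − (-1.17560e-05)) = 3.81194e-10.

S_3 ≈ 0.00306506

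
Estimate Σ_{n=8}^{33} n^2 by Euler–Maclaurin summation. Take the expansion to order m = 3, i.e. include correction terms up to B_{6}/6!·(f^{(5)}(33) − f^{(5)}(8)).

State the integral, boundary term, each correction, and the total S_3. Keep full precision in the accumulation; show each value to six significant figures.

Integral: ∫_8^33 x^2 dx = 11808.3.
Boundary: ½(f(8) + f(33)) = ½(64.0000 + 1089.00) = 576.500.
Integral + boundary = 12384.8.
Order-1 term: 1/12 · (66.0000 − 16.0000) = 4.16667.
After k=1: 12389.0.
Order-2 term: −1/720 · (0.00000 − 0.00000) = 0.00000.
After k=2: 12389.0.
Order-3 term: 1/30240 · (0.00000 − 0.00000) = 0.00000.

S_3 ≈ 12389.0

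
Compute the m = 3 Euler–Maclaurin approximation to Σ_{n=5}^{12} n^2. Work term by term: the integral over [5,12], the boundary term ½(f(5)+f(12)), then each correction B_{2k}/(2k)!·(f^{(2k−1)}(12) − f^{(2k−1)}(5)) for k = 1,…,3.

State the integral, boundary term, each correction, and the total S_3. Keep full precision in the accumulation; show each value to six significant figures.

S_3 ≈ 620.000

Integral: ∫_5^12 x^2 dx = 534.333.
½[f(5) + f(12)] = ½[25.0000 + 144.000] = 84.5000.
Integral + boundary = 618.833.
Order-1 term: 1/12 · (24.0000 − 10.0000) = 1.16667.
Partial sum through k=1: 620.000.
Order-2 term: −1/720 · (0.00000 − 0.00000) = 0.00000.
Partial sum through k=2: 620.000.
Order-3 term: 1/30240 · (0.00000 − 0.00000) = 0.00000.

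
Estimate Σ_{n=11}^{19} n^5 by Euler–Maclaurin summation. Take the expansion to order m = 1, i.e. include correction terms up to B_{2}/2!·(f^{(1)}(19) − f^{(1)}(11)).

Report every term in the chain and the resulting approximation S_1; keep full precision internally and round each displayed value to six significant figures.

Integral: ∫_11^19 x^5 dx = 7.54572e+06.
½[f(11) + f(19)] = ½[161051 + 2.47610e+06] = 1.31858e+06.
Running total after boundary: 8.86430e+06.
k=1: B_{2}/(2)! × [f^{(1)}(19) − f^{(1)}(11)] = 1/12 × (651605 − 73205.0) = 48200.0.

S_1 ≈ 8.91250e+06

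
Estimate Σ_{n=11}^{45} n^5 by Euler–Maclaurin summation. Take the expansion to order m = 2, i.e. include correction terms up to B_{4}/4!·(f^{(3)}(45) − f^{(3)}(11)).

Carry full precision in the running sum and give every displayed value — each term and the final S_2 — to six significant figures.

The integral term ∫_11^45 x^5 dx = 1.38367e+09.
½[f(11) + f(45)] = ½[161051 + 1.84528e+08] = 9.23446e+07.
So far: 1.47601e+09.
k=1: B_{2}/(2)! × [f^{(1)}(45) − f^{(1)}(11)] = 1/12 × (2.05031e+07 − 73205.0) = 1.70249e+06.
Partial sum through k=1: 1.47771e+09.
k=2: B_{4}/(4)! × [f^{(3)}(45) − f^{(3)}(11)] = −1/720 × (121500 − 7260.00) = -158.667.

S_2 ≈ 1.47771e+09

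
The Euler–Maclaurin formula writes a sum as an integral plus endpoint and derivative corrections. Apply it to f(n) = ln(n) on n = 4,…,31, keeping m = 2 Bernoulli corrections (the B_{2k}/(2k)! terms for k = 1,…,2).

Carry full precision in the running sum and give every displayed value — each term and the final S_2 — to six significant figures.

S_2 ≈ 76.3005

∫_4^31 ln(x) dx evaluates to 73.9084.
Boundary: ½(f(4) + f(31)) = ½(1.38629 + 3.43399) = 2.41014.
Running total after boundary: 76.3186.
Correction k=1: B_{2}/2! · (f^{(1)}(31) − f^{(1)}(4)) = 1/12 · (0.0322581 − 0.250000) = -0.0181452.
After k=1: 76.3004.
Correction k=2: B_{4}/4! · (f^{(3)}(31) − f^{(3)}(4)) = −1/720 · (6.71344e-05 − 0.0312500) = 4.33095e-05.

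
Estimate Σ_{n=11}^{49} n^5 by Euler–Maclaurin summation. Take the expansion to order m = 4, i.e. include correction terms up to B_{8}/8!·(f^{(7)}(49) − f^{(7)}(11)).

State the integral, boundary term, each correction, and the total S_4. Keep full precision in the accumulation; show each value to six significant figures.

Integral: ∫_11^49 x^5 dx = 2.30659e+09.
½[f(11) + f(49)] = ½[161051 + 2.82475e+08] = 1.41318e+08.
So far: 2.44790e+09.
Order-1 term: 1/12 · (2.88240e+07 − 73205.0) = 2.39590e+06.
Running total after k=1: 2.45030e+09.
Order-2 term: −1/720 · (144060 − 7260.00) = -190.000.
Running total after k=2: 2.45030e+09.
Order-3 term: 1/30240 · (120.000 − 120.000) = 0.00000.
Running total after k=3: 2.45030e+09.
Order-4 term: −1/1209600 · (0.00000 − 0.00000) = 0.00000.

S_4 ≈ 2.45030e+09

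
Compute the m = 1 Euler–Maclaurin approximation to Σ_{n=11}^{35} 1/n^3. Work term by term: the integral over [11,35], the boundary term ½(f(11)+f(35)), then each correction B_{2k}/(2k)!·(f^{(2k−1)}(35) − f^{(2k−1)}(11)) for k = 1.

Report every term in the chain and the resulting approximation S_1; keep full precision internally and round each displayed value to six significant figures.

Integral: ∫_11^35 1/x^3 dx = 0.00372407.
Boundary: ½(f(11) + f(35)) = ½(0.000751315 + 2.33236e-05) = 0.000387319.
Running total after boundary: 0.00411139.
Order-1 term: 1/12 · (-1.99917e-06 − (-0.000204904)) = 1.69087e-05.

S_1 ≈ 0.00412830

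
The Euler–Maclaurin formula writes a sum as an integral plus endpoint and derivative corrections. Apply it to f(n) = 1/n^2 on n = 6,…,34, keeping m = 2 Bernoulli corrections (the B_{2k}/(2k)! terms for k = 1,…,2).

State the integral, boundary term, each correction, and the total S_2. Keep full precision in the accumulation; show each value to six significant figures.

S_2 ≈ 0.152339

∫_6^34 1/x^2 dx evaluates to 0.137255.
½[f(6) + f(34)] = ½[0.0277778 + 0.000865052] = 0.0143214.
Running total after boundary: 0.151576.
Order-1 term: 1/12 · (-5.08854e-05 − (-0.00925926)) = 0.000767364.
Partial sum through k=1: 0.152344.
Order-2 term: −1/720 · (-5.28222e-07 − (-0.00308642)) = -4.28596e-06.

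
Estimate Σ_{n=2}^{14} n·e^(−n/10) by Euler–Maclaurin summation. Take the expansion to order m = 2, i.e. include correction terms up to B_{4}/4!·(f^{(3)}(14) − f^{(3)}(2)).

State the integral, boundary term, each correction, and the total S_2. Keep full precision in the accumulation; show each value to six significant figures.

S_2 ≈ 41.5466

Integral: ∫_2^14 x·e^(−x/10) dx = 39.0644.
Boundary: ½(f(2) + f(14)) = ½(1.63746 + 3.45236) = 2.54491.
So far: 41.6093.
k=1: B_{2}/(2)! × [f^{(1)}(14) − f^{(1)}(2)] = 1/12 × (-0.0986388 − 0.654985) = -0.0628019.
Partial sum through k=1: 41.5465.
k=2: B_{4}/(4)! × [f^{(3)}(14) − f^{(3)}(2)] = −1/720 × (0.00394555 − 0.0229245) = 2.63596e-05.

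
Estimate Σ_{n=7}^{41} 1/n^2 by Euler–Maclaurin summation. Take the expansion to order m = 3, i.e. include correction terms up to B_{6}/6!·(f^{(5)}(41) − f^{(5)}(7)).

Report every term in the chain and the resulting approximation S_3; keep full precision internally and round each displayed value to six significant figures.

S_3 ≈ 0.129450

Integral: ∫_7^41 1/x^2 dx = 0.118467.
Endpoint term: (f(7) + f(41))/2 = (0.0204082 + 0.000594884)/2 = 0.0105015.
Running total after boundary: 0.128968.
k=1: B_{2}/(2)! × [f^{(1)}(41) − f^{(1)}(7)] = 1/12 × (-2.90187e-05 − (-0.00583090)) = 0.000483490.
After k=1: 0.129452.
k=2: B_{4}/(4)! × [f^{(3)}(41) − f^{(3)}(7)] = −1/720 × (-2.07153e-07 − (-0.00142798)) = -1.98301e-06.
After k=2: 0.129450.
k=3: B_{6}/(6)! × [f^{(5)}(41) − f^{(5)}(7)] = 1/30240 × (-3.69697e-09 − (-0.000874271)) = 2.89110e-08.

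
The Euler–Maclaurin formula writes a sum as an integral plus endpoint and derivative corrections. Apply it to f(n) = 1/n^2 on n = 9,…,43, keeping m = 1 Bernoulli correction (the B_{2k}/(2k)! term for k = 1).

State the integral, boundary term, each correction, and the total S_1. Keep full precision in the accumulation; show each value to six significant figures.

The integral term ∫_9^43 1/x^2 dx = 0.0878553.
½[f(9) + f(43)] = ½[0.0123457 + 0.000540833] = 0.00644326.
So far: 0.0942986.
Order-1 term: 1/12 · (-2.51550e-05 − (-0.00274348)) = 0.000226527.

S_1 ≈ 0.0945251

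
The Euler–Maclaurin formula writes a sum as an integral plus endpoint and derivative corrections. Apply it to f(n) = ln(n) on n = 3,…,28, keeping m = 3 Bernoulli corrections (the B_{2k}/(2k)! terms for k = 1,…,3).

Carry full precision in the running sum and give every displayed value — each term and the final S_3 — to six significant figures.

∫_3^28 ln(x) dx evaluates to 65.0059.
Endpoint term: (f(3) + f(28))/2 = (1.09861 + 3.33220)/2 = 2.21541.
Integral + boundary = 67.2213.
Correction k=1: B_{2}/2! · (f^{(1)}(28) − f^{(1)}(3)) = 1/12 · (0.0357143 − 0.333333) = -0.0248016.
Partial sum through k=1: 67.1965.
Correction k=2: B_{4}/4! · (f^{(3)}(28) − f^{(3)}(3)) = −1/720 · (9.11079e-05 − 0.0740741) = 0.000102754.
Partial sum through k=2: 67.1966.
Correction k=3: B_{6}/6! · (f^{(5)}(28) − f^{(5)}(3)) = 1/30240 · (1.39451e-06 − 0.0987654) = -3.26601e-06.

S_3 ≈ 67.1966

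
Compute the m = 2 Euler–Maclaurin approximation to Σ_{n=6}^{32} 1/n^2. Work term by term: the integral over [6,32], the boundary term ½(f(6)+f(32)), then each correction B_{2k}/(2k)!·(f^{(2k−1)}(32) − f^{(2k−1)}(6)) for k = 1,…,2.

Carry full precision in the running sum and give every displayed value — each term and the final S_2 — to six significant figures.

S_2 ≈ 0.150556

Integral: ∫_6^32 1/x^2 dx = 0.135417.
Endpoint term: (f(6) + f(32))/2 = (0.0277778 + 0.000976562)/2 = 0.0143772.
So far: 0.149794.
Order-1 term: 1/12 · (-6.10352e-05 − (-0.00925926)) = 0.000766519.
Running total after k=1: 0.150560.
Order-2 term: −1/720 · (-7.15256e-07 − (-0.00308642)) = -4.28570e-06.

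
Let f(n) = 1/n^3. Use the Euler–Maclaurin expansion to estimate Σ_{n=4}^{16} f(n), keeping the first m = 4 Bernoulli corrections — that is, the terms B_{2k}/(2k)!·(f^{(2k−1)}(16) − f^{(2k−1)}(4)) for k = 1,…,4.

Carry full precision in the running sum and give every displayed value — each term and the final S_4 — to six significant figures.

∫_4^16 1/x^3 dx evaluates to 0.0292969.
Boundary: ½(f(4) + f(16)) = ½(0.0156250 + 0.000244141) = 0.00793457.
Integral + boundary = 0.0372314.
Order-1 term: 1/12 · (-4.57764e-05 − (-0.0117188)) = 0.000972748.
Partial sum through k=1: 0.0382042.
Order-2 term: −1/720 · (-3.57628e-06 − (-0.0146484)) = -2.03401e-05.
Partial sum through k=2: 0.0381839.
Order-3 term: 1/30240 · (-5.86733e-07 − (-0.0384521)) = 1.27155e-06.
Partial sum through k=3: 0.0381851.
Order-4 term: −1/1209600 · (-1.65019e-07 − (-0.173035)) = -1.43051e-07.

S_4 ≈ 0.0381850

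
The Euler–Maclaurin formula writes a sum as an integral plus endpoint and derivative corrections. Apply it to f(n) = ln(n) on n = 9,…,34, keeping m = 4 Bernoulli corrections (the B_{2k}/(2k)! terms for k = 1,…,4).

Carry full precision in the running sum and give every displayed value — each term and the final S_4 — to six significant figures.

S_4 ≈ 77.9762

∫_9^34 ln(x) dx evaluates to 75.1212.
Boundary: ½(f(9) + f(34)) = ½(2.19722 + 3.52636) = 2.86179.
Running total after boundary: 77.9830.
Order-1 term: 1/12 · (0.0294118 − 0.111111) = -0.00680828.
Partial sum through k=1: 77.9762.
Order-2 term: −1/720 · (5.08854e-05 − 0.00274348) = 3.73972e-06.
Partial sum through k=2: 77.9762.
Order-3 term: 1/30240 · (5.28222e-07 − 0.000406442) = -1.34231e-08.
Partial sum through k=3: 77.9762.
Order-4 term: −1/1209600 · (1.37082e-08 − 0.000150534) = 1.24438e-10.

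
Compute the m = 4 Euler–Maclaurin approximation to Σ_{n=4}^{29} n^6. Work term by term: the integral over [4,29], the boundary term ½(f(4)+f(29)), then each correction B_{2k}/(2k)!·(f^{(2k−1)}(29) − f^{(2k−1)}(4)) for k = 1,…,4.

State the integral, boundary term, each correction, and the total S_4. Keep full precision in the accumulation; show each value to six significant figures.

S_4 ≈ 2.77193e+09

Integral: ∫_4^29 x^6 dx = 2.46427e+09.
Endpoint term: (f(4) + f(29))/2 = (4096.00 + 5.94823e+08)/2 = 2.97414e+08.
So far: 2.76168e+09.
Correction k=1: B_{2}/2! · (f^{(1)}(29) − f^{(1)}(4)) = 1/12 · (1.23067e+08 − 6144.00) = 1.02551e+07.
After k=1: 2.77193e+09.
Correction k=2: B_{4}/4! · (f^{(3)}(29) − f^{(3)}(4)) = −1/720 · (2.92668e+06 − 7680.00) = -4054.17.
After k=2: 2.77193e+09.
Correction k=3: B_{6}/6! · (f^{(5)}(29) − f^{(5)}(4)) = 1/30240 · (20880.0 − 2880.00) = 0.595238.
After k=3: 2.77193e+09.
Correction k=4: B_{8}/8! · (f^{(7)}(29) − f^{(7)}(4)) = −1/1209600 · (0.00000 − 0.00000) = 0.00000.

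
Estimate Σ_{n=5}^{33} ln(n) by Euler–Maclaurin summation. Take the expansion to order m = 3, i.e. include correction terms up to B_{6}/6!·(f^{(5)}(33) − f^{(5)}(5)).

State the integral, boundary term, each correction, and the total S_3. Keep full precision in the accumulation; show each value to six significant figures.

S_3 ≈ 81.8764

∫_5^33 ln(x) dx evaluates to 79.3376.
½[f(5) + f(33)] = ½[1.60944 + 3.49651] = 2.55297.
So far: 81.8905.
k=1: B_{2}/(2)! × [f^{(1)}(33) − f^{(1)}(5)] = 1/12 × (0.0303030 − 0.200000) = -0.0141414.
Running total after k=1: 81.8764.
k=2: B_{4}/(4)! × [f^{(3)}(33) − f^{(3)}(5)] = −1/720 × (5.56529e-05 − 0.0160000) = 2.21449e-05.
Running total after k=2: 81.8764.
k=3: B_{6}/(6)! × [f^{(5)}(33) − f^{(5)}(5)] = 1/30240 × (6.13256e-07 − 0.00768000) = -2.53948e-07.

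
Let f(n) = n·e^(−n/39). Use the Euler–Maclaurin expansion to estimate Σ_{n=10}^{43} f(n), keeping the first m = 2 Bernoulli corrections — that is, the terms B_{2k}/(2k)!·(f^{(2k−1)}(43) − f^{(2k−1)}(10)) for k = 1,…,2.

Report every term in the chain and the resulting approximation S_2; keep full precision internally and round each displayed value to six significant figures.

S_2 ≈ 427.940

Integral: ∫_10^43 x·e^(−x/39) dx = 416.983.
Boundary: ½(f(10) + f(43)) = ½(7.73824 + 14.2768) = 11.0075.
Running total after boundary: 427.990.
k=1: B_{2}/(2)! × [f^{(1)}(43) − f^{(1)}(10)] = 1/12 × (-0.0340532 − 0.575408) = -0.0507884.
After k=1: 427.940.
k=2: B_{4}/(4)! × [f^{(3)}(43) − f^{(3)}(10)] = −1/720 × (0.000414191 − 0.00139583) = 1.36339e-06.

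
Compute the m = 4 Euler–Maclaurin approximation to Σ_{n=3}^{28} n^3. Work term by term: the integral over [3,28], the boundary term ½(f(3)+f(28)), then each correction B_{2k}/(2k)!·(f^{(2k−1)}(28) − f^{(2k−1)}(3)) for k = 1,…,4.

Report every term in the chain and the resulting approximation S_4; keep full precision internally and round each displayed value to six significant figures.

S_4 ≈ 164827

Integral: ∫_3^28 x^3 dx = 153644.
Endpoint term: (f(3) + f(28))/2 = (27.0000 + 21952.0)/2 = 10989.5.
Running total after boundary: 164633.
Order-1 term: 1/12 · (2352.00 − 27.0000) = 193.750.
Running total after k=1: 164827.
Order-2 term: −1/720 · (6.00000 − 6.00000) = 0.00000.
Running total after k=2: 164827.
Order-3 term: 1/30240 · (0.00000 − 0.00000) = 0.00000.
Running total after k=3: 164827.
Order-4 term: −1/1209600 · (0.00000 − 0.00000) = 0.00000.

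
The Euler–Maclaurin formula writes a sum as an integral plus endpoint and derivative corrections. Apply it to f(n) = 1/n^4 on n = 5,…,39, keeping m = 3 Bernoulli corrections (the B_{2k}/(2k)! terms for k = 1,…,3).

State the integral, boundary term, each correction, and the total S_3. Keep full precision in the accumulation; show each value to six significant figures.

Integral: ∫_5^39 1/x^4 dx = 0.00266105.
Boundary: ½(f(5) + f(39)) = ½(0.00160000 + 4.32257e-07) = 0.000800216.
Running total after boundary: 0.00346126.
Correction k=1: B_{2}/2! · (f^{(1)}(39) − f^{(1)}(5)) = 1/12 · (-4.43340e-08 − (-0.00128000)) = 0.000106663.
After k=1: 0.00356793.
Correction k=2: B_{4}/4! · (f^{(3)}(39) − f^{(3)}(5)) = −1/720 · (-8.74438e-10 − (-0.00153600)) = -2.13333e-06.
After k=2: 0.00356579.
Correction k=3: B_{6}/6! · (f^{(5)}(39) − f^{(5)}(5)) = 1/30240 · (-3.21950e-11 − (-0.00344064)) = 1.13778e-07.

S_3 ≈ 0.00356591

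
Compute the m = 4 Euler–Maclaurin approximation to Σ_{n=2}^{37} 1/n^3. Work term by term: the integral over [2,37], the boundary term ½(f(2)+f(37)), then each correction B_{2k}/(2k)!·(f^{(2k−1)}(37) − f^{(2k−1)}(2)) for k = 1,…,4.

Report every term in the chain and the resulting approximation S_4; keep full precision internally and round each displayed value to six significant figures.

The integral term ∫_2^37 1/x^3 dx = 0.124635.
½[f(2) + f(37)] = ½[0.125000 + 1.97422e-05] = 0.0625099.
So far: 0.187145.
k=1: B_{2}/(2)! × [f^{(1)}(37) − f^{(1)}(2)] = 1/12 × (-1.60072e-06 − (-0.187500)) = 0.0156249.
Running total after k=1: 0.202770.
k=2: B_{4}/(4)! × [f^{(3)}(37) − f^{(3)}(2)] = −1/720 × (-2.33852e-08 − (-0.937500)) = -0.00130208.
Running total after k=2: 0.201467.
k=3: B_{6}/(6)! × [f^{(5)}(37) − f^{(5)}(2)] = 1/30240 × (-7.17442e-10 − (-9.84375)) = 0.000325521.
Running total after k=3: 0.201793.
k=4: B_{8}/(8)! × [f^{(7)}(37) − f^{(7)}(2)] = −1/1209600 × (-3.77325e-11 − (-177.188)) = -0.000146484.

S_4 ≈ 0.201646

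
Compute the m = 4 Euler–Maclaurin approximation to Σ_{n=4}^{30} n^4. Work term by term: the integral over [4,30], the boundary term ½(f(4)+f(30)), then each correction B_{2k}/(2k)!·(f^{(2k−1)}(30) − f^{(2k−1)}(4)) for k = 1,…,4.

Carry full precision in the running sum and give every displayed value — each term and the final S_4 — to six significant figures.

∫_4^30 x^4 dx evaluates to 4.85980e+06.
½[f(4) + f(30)] = ½[256.000 + 810000] = 405128.
So far: 5.26492e+06.
k=1: B_{2}/(2)! × [f^{(1)}(30) − f^{(1)}(4)] = 1/12 × (108000 − 256.000) = 8978.67.
After k=1: 5.27390e+06.
k=2: B_{4}/(4)! × [f^{(3)}(30) − f^{(3)}(4)] = −1/720 × (720.000 − 96.0000) = -0.866667.
After k=2: 5.27390e+06.
k=3: B_{6}/(6)! × [f^{(5)}(30) − f^{(5)}(4)] = 1/30240 × (0.00000 − 0.00000) = 0.00000.
After k=3: 5.27390e+06.
k=4: B_{8}/(8)! × [f^{(7)}(30) − f^{(7)}(4)] = −1/1209600 × (0.00000 − 0.00000) = 0.00000.

S_4 ≈ 5.27390e+06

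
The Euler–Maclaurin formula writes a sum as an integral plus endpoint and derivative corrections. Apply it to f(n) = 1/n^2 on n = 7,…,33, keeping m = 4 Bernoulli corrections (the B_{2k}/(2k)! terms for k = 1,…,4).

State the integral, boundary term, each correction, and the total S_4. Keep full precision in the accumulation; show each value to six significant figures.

The integral term ∫_7^33 1/x^2 dx = 0.112554.
½[f(7) + f(33)] = ½[0.0204082 + 0.000918274] = 0.0106632.
So far: 0.123217.
k=1: B_{2}/(2)! × [f^{(1)}(33) − f^{(1)}(7)] = 1/12 × (-5.56529e-05 − (-0.00583090)) = 0.000481271.
Partial sum through k=1: 0.123699.
k=2: B_{4}/(4)! × [f^{(3)}(33) − f^{(3)}(7)] = −1/720 × (-6.13256e-07 − (-0.00142798)) = -1.98245e-06.
Partial sum through k=2: 0.123697.
k=3: B_{6}/(6)! × [f^{(5)}(33) − f^{(5)}(7)] = 1/30240 × (-1.68941e-08 − (-0.000874271)) = 2.89105e-08.
Partial sum through k=3: 0.123697.
k=4: B_{8}/(8)! × [f^{(7)}(33) − f^{(7)}(7)] = −1/1209600 × (-8.68750e-10 − (-0.000999167)) = -8.26030e-10.

S_4 ≈ 0.123697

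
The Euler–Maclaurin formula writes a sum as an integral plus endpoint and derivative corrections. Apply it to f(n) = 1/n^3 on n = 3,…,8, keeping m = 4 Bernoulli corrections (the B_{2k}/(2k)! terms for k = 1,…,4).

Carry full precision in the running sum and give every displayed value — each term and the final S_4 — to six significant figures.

S_4 ≈ 0.0701597

∫_3^8 1/x^3 dx evaluates to 0.0477431.
Endpoint term: (f(3) + f(8))/2 = (0.0370370 + 0.00195312)/2 = 0.0194951.
Integral + boundary = 0.0672381.
Correction k=1: B_{2}/2! · (f^{(1)}(8) − f^{(1)}(3)) = 1/12 · (-0.000732422 − (-0.0370370)) = 0.00302538.
Partial sum through k=1: 0.0702635.
Correction k=2: B_{4}/4! · (f^{(3)}(8) − f^{(3)}(3)) = −1/720 · (-0.000228882 − (-0.0823045)) = -0.000113994.
Partial sum through k=2: 0.0701495.
Correction k=3: B_{6}/6! · (f^{(5)}(8) − f^{(5)}(3)) = 1/30240 · (-0.000150204 − (-0.384088)) = 1.26963e-05.
Partial sum through k=3: 0.0701622.
Correction k=4: B_{8}/8! · (f^{(7)}(8) − f^{(7)}(3)) = −1/1209600 · (-0.000168979 − (-3.07270)) = -2.54012e-06.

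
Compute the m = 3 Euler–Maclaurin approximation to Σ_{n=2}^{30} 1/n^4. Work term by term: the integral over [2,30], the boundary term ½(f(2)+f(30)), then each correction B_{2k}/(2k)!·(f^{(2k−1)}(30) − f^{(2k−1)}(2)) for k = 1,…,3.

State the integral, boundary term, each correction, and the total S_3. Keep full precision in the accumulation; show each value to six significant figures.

Integral: ∫_2^30 1/x^4 dx = 0.0416543.
½[f(2) + f(30)] = ½[0.0625000 + 1.23457e-06] = 0.0312506.
Running total after boundary: 0.0729049.
Order-1 term: 1/12 · (-1.64609e-07 − (-0.125000)) = 0.0104167.
After k=1: 0.0833216.
Order-2 term: −1/720 · (-5.48697e-09 − (-0.937500)) = -0.00130208.
After k=2: 0.0820195.
Order-3 term: 1/30240 · (-3.41411e-10 − (-13.1250)) = 0.000434028.

S_3 ≈ 0.0824535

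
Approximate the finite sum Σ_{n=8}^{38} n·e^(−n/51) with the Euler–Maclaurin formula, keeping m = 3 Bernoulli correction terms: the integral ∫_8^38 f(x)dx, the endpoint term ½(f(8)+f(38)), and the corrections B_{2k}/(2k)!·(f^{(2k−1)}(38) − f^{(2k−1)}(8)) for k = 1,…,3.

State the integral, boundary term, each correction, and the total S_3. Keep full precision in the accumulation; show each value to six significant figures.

S_3 ≈ 429.938

Integral: ∫_8^38 x·e^(−x/51) dx = 417.550.
Boundary: ½(f(8) + f(38)) = ½(6.83857 + 18.0381) = 12.4384.
Running total after boundary: 429.988.
k=1: B_{2}/(2)! × [f^{(1)}(38) − f^{(1)}(8)] = 1/12 × (0.120999 − 0.720732) = -0.0499777.
Partial sum through k=1: 429.938.
k=2: B_{4}/(4)! × [f^{(3)}(38) − f^{(3)}(8)] = −1/720 × (0.000411524 − 0.000934400) = 7.26216e-07.
Partial sum through k=2: 429.938.
k=3: B_{6}/(6)! × [f^{(5)}(38) − f^{(5)}(8)] = 1/30240 × (2.98550e-07 − 6.11958e-07) = -1.03640e-11.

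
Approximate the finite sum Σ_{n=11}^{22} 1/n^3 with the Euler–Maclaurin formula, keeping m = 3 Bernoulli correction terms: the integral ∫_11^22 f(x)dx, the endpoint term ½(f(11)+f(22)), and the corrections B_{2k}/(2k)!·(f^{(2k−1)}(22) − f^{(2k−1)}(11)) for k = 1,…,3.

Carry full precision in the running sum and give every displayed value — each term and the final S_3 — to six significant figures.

The integral term ∫_11^22 1/x^3 dx = 0.00309917.
½[f(11) + f(22)] = ½[0.000751315 + 9.39144e-05] = 0.000422615.
So far: 0.00352179.
Order-1 term: 1/12 · (-1.28065e-05 − (-0.000204904)) = 1.60081e-05.
Partial sum through k=1: 0.00353780.
Order-2 term: −1/720 · (-5.29194e-07 − (-3.38684e-05)) = -4.63045e-08.
Partial sum through k=2: 0.00353775.
Order-3 term: 1/30240 · (-4.59218e-08 − (-1.17560e-05)) = 3.87238e-10.

S_3 ≈ 0.00353775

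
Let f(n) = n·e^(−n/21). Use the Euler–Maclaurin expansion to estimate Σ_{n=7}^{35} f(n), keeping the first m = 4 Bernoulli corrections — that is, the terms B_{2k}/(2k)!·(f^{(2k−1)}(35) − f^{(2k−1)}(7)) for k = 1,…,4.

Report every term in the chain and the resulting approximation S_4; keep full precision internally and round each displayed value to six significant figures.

S_4 ≈ 204.966

The integral term ∫_7^35 x·e^(−x/21) dx = 199.203.
½[f(7) + f(35)] = ½[5.01572 + 6.61065] = 5.81318.
Integral + boundary = 205.016.
Order-1 term: 1/12 · (-0.125917 − 0.477688) = -0.0503004.
Running total after k=1: 204.966.
Order-2 term: −1/720 · (0.000571052 − 0.00433277) = 5.22460e-06.
Running total after k=2: 204.966.
Order-3 term: 1/30240 · (3.23726e-06 − 1.71935e-05) = -4.61517e-10.
Running total after k=3: 204.966.
Order-4 term: −1/1209600 · (1.17452e-08 − 5.56965e-08) = 3.63355e-14.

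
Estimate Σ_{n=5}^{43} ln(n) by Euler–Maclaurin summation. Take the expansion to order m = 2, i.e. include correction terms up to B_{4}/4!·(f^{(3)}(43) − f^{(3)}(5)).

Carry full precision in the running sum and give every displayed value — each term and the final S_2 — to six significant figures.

S_2 ≈ 118.355

∫_5^43 ln(x) dx evaluates to 115.684.
Endpoint term: (f(5) + f(43))/2 = (1.60944 + 3.76120)/2 = 2.68532.
Integral + boundary = 118.370.
Order-1 term: 1/12 · (0.0232558 − 0.200000) = -0.0147287.
After k=1: 118.355.
Order-2 term: −1/720 · (2.51550e-05 − 0.0160000) = 2.21873e-05.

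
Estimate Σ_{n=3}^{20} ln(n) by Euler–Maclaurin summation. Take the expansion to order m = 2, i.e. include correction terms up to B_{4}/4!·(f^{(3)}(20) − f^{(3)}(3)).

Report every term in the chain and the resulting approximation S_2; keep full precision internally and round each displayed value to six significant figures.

S_2 ≈ 41.6425

The integral term ∫_3^20 ln(x) dx = 39.6188.
Endpoint term: (f(3) + f(20))/2 = (1.09861 + 2.99573)/2 = 2.04717.
Running total after boundary: 41.6660.
k=1: B_{2}/(2)! × [f^{(1)}(20) − f^{(1)}(3)] = 1/12 × (0.0500000 − 0.333333) = -0.0236111.
Running total after k=1: 41.6424.
k=2: B_{4}/(4)! × [f^{(3)}(20) − f^{(3)}(3)] = −1/720 × (0.000250000 − 0.0740741) = 0.000102533.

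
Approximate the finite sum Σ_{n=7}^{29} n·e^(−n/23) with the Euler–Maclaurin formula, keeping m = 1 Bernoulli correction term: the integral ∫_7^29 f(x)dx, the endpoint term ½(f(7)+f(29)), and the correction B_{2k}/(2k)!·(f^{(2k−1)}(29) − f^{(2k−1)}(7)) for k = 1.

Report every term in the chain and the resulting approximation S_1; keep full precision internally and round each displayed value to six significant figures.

The integral term ∫_7^29 x·e^(−x/23) dx = 169.992.
Boundary: ½(f(7) + f(29)) = ½(5.16323 + 8.21882) = 6.69102.
Integral + boundary = 176.683.
k=1: B_{2}/(2)! × [f^{(1)}(29) − f^{(1)}(7)] = 1/12 × (-0.0739324 − 0.513116) = -0.0489207.

S_1 ≈ 176.634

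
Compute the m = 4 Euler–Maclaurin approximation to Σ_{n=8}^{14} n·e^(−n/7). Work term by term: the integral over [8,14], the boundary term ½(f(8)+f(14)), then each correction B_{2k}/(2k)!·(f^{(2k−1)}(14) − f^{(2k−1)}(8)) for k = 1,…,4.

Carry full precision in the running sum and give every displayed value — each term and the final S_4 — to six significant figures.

S_4 ≈ 15.8064

∫_8^14 x·e^(−x/7) dx evaluates to 13.5909.
Boundary: ½(f(8) + f(14)) = ½(2.55125 + 1.89469) = 2.22297.
Running total after boundary: 15.8139.
Correction k=1: B_{2}/2! · (f^{(1)}(14) − f^{(1)}(8)) = 1/12 · (-0.135335 − (-0.0455581)) = -0.00748143.
Running total after k=1: 15.8064.
Correction k=2: B_{4}/4! · (f^{(3)}(14) − f^{(3)}(8)) = −1/720 · (0.00276194 − 0.0120868) = 1.29512e-05.
Running total after k=2: 15.8064.
Correction k=3: B_{6}/6! · (f^{(5)}(14) − f^{(5)}(8)) = 1/30240 · (0.000169099 − 0.000512315) = -1.13497e-08.
Running total after k=3: 15.8064.
Correction k=4: B_{8}/8! · (f^{(7)}(14) − f^{(7)}(8)) = −1/1209600 · (5.75165e-06 − 1.58767e-05) = 8.37060e-12.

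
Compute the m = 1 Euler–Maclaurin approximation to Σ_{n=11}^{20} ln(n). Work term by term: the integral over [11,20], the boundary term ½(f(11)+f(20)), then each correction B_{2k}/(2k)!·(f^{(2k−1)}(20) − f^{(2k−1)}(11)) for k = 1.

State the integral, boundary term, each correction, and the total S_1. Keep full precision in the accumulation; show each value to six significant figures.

Integral: ∫_11^20 ln(x) dx = 24.5378.
Endpoint term: (f(11) + f(20))/2 = (2.39790 + 2.99573)/2 = 2.69681.
Running total after boundary: 27.2346.
k=1: B_{2}/(2)! × [f^{(1)}(20) − f^{(1)}(11)] = 1/12 × (0.0500000 − 0.0909091) = -0.00340909.

S_1 ≈ 27.2312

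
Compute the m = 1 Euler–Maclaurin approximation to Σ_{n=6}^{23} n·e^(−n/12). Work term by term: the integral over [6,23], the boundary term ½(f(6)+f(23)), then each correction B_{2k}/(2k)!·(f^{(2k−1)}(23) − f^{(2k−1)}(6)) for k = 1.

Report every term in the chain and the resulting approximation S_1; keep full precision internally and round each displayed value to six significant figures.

S_1 ≈ 72.7048

∫_6^23 x·e^(−x/12) dx evaluates to 69.2301.
Endpoint term: (f(6) + f(23))/2 = (3.63918 + 3.38322)/2 = 3.51120.
So far: 72.7413.
Correction k=1: B_{2}/2! · (f^{(1)}(23) − f^{(1)}(6)) = 1/12 · (-0.134838 − 0.303265) = -0.0365086.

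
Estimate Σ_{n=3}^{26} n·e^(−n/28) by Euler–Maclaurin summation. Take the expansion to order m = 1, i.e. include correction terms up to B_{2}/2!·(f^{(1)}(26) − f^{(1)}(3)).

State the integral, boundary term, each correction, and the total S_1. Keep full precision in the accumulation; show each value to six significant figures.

Integral: ∫_3^26 x·e^(−x/28) dx = 182.391.
Boundary: ½(f(3) + f(26)) = ½(2.69519 + 10.2731) = 6.48413.
Running total after boundary: 188.875.
k=1: B_{2}/(2)! × [f^{(1)}(26) − f^{(1)}(3)] = 1/12 × (0.0282227 − 0.802140) = -0.0644931.

S_1 ≈ 188.810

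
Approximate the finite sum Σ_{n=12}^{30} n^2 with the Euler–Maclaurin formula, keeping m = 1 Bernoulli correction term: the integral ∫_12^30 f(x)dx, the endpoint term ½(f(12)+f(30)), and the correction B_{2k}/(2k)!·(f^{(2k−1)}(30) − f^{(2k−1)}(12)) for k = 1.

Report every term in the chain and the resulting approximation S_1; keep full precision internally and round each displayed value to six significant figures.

∫_12^30 x^2 dx evaluates to 8424.00.
½[f(12) + f(30)] = ½[144.000 + 900.000] = 522.000.
Integral + boundary = 8946.00.
Order-1 term: 1/12 · (60.0000 − 24.0000) = 3.00000.

S_1 ≈ 8949.00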